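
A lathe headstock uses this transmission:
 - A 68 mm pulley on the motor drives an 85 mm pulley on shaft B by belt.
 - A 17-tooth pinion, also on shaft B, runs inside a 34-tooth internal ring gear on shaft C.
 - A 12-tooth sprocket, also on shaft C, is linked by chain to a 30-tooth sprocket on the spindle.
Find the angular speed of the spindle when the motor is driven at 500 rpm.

80 rpm

Belt: ratio = 85/68 = 1.25, so shaft B turns at 500 / 1.25 = 400 rpm.
Internal gear: ratio = 34/17 = 2, so shaft C turns at 400 / 2 = 200 rpm.
Chain: ratio = 30/12 = 2.5, so the spindle turns at 200 / 2.5 = 80 rpm.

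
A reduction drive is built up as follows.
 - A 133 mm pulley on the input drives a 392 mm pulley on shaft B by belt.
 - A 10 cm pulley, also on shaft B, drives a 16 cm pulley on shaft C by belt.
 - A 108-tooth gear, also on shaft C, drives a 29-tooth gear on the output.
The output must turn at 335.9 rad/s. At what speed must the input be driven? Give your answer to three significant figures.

425 rad/s

Overall ratio R = 2.9474 × 1.6 × 0.26852 = 1.2663.
Required input speed = output speed × R = 335.9 × 1.2663 = 425.34 rad/s.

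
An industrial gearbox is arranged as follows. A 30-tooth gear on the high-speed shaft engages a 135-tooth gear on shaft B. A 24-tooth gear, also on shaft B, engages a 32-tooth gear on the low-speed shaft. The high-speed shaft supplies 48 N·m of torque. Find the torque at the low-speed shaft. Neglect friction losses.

gear mesh 135/30 = 4.5 → τ = 48·4.5 = 216 N·m
gear mesh 32/24 = 1.3333 → τ = 216·1.3333 = 288 N·m

288 N·m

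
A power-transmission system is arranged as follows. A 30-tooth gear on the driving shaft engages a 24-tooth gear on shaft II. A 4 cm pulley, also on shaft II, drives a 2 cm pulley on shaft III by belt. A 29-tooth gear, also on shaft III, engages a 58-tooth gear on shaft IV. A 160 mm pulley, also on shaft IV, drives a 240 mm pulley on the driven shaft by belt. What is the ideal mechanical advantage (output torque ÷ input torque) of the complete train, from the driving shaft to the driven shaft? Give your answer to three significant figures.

Each stage contributes driven/driver: gear mesh 24/30 = 0.8, belt 2/4 = 0.5, gear mesh 58/29 = 2, belt 240/160 = 1.5.
Overall: 0.8 × 0.5 × 2 × 1.5 = 1.2.

1.20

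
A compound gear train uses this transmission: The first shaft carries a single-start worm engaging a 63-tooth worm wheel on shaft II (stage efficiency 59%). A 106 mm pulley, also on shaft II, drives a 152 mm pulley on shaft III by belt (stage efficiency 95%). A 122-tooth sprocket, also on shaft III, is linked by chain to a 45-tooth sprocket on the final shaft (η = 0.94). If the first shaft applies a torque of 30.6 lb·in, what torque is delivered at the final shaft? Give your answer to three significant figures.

After the worm (63/1): 30.6 × 63 × 0.59 = 1137.4 lb·in
After the belt (152/106): 1137.4 × 1.434 × 0.95 = 1549.4 lb·in
After the chain (45/122): 1549.4 × 0.36885 × 0.94 = 537.22 lb·in

537 lb·in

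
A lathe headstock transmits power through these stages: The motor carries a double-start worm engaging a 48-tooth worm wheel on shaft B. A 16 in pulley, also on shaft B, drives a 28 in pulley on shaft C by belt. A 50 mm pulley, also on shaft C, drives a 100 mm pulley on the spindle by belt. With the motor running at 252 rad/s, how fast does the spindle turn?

worm 48/2 = 24 → 252/24 = 10.5 rad/s
belt 28/16 = 1.75 → 10.5/1.75 = 6 rad/s
belt 100/50 = 2 → 6/2 = 3 rad/s

3 rad/s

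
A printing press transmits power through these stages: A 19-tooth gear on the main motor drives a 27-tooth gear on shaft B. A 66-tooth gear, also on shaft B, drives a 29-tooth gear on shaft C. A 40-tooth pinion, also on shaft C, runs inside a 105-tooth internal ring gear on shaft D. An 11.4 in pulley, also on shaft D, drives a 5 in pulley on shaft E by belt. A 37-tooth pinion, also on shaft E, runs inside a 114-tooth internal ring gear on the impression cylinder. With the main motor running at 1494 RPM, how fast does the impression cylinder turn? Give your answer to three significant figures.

675 RPM

gear mesh 27/19 = 1.4211 → 1494/1.4211 = 1051.3 RPM
gear mesh 29/66 = 0.43939 → 1051.3/0.43939 = 2392.7 RPM
internal gear 105/40 = 2.625 → 2392.7/2.625 = 911.5 RPM
belt 5/11.4 = 0.4386 → 911.5/0.4386 = 2078.2 RPM
internal gear 114/37 = 3.0811 → 2078.2/3.0811 = 674.51 RPM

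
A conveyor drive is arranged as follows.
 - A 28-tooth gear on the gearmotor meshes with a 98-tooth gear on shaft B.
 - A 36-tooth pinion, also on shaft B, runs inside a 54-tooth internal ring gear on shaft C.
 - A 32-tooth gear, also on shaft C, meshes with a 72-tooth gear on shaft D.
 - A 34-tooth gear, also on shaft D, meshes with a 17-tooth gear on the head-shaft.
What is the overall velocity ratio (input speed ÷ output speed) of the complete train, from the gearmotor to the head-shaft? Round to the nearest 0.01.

5.91

Each stage contributes driven/driver: gear mesh 98/28 = 3.5, internal gear 54/36 = 1.5, gear mesh 72/32 = 2.25, gear mesh 17/34 = 0.5.
Overall: 3.5 × 1.5 × 2.25 × 0.5 = 5.9062.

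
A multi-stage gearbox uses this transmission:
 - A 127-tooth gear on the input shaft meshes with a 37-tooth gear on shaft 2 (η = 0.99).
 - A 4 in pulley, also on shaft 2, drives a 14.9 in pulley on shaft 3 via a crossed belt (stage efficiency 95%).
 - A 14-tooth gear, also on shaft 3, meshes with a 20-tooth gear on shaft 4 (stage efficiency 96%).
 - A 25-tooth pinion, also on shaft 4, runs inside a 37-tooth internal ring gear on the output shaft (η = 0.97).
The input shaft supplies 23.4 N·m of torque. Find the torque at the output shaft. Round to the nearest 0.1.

47.0 N·m

Gear mesh: ratio = 37/127 = 0.29134; torque at shaft 2 = 23.4 × 0.29134 × 0.99 = 6.7491 N·m.
Belt: ratio = 14.9/4 = 3.725; torque at shaft 3 = 6.7491 × 3.725 × 0.95 = 23.884 N·m.
Gear mesh: ratio = 20/14 = 1.4286; torque at shaft 4 = 23.884 × 1.4286 × 0.96 = 32.755 N·m.
Internal gear: ratio = 37/25 = 1.48; torque at the output shaft = 32.755 × 1.48 × 0.97 = 47.022 N·m.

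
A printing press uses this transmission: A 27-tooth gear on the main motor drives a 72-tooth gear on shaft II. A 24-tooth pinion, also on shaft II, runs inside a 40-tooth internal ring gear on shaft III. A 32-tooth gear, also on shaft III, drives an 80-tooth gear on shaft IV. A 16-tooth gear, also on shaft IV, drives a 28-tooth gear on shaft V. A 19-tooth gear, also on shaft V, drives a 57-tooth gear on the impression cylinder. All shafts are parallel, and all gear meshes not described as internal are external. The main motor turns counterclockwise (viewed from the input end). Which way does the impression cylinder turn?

the main motor → shaft II: external mesh, 1 reversal → CW.
shaft II → shaft III: internal mesh, same direction → CW.
shaft III → shaft IV: external mesh, 1 reversal → CCW.
shaft IV → shaft V: external mesh, 1 reversal → CW.
shaft V → the impression cylinder: external mesh, 1 reversal → CCW.
4 reversals in total — an even number — so the impression cylinder turns the same way as the main motor.

counterclockwise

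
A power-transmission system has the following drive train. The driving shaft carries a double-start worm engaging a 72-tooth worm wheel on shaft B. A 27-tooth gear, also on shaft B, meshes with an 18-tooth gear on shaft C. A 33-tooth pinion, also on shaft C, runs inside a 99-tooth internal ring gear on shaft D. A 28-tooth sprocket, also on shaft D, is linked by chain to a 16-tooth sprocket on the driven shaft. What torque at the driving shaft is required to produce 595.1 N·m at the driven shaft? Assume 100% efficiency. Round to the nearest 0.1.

14.5 N·m

Overall ratio R = 36 × 0.66667 × 3 × 0.57143 = 41.143.
Input torque = output torque / R = 595.1 / 41.143 = 14.464 N·m.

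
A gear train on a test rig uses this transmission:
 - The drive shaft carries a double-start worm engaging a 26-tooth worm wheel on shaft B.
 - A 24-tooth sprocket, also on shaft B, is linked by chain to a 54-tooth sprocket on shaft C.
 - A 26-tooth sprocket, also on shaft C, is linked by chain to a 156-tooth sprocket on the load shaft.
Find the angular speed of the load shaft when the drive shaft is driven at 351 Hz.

2 Hz

the drive shaft → shaft B (worm, 26/2): 351 ÷ 13 = 27 Hz
shaft B → shaft C (chain, 54/24): 27 ÷ 2.25 = 12 Hz
shaft C → the load shaft (chain, 156/26): 12 ÷ 6 = 2 Hz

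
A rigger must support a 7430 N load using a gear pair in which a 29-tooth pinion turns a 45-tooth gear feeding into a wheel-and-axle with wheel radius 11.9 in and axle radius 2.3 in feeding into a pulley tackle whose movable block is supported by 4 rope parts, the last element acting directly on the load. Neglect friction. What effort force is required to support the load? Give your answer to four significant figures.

Gear pair MA = 45/29 = 1.5517.
Wheel-and-axle MA = R/r = 11.9/2.3 = 5.1739.
Block-and-tackle MA = number of supporting rope parts = 4.
Combined ideal MA = 1.5517 × 5.1739 × 4 = 32.114.
Effort = load / MA = 7430 / 32.114 = 231.36 N.

231.4 N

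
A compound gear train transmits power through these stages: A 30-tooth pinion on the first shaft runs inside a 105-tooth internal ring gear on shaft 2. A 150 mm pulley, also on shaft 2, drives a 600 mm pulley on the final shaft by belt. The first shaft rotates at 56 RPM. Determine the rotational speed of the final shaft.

the first shaft → shaft 2 (internal gear, 105/30): 56 ÷ 3.5 = 16 RPM
shaft 2 → the final shaft (belt, 600/150): 16 ÷ 4 = 4 RPM

4 RPM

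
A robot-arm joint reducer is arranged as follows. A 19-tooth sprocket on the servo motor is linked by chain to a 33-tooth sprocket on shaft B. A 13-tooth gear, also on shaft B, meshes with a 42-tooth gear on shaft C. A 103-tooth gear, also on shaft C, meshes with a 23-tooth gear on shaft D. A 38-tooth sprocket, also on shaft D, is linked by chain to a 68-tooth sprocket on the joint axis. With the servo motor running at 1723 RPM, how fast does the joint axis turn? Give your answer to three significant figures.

the servo motor → shaft B (chain, 33/19): 1723 ÷ 1.7368 = 992.03 RPM
shaft B → shaft C (gear mesh, 42/13): 992.03 ÷ 3.2308 = 307.06 RPM
shaft C → shaft D (gear mesh, 23/103): 307.06 ÷ 0.2233 = 1375.1 RPM
shaft D → the joint axis (chain, 68/38): 1375.1 ÷ 1.7895 = 768.43 RPM

768 RPM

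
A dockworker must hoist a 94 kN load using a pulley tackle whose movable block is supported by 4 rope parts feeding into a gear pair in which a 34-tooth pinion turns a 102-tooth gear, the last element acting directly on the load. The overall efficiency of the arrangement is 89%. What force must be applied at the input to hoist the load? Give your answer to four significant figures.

8.801 kN

Block-and-tackle MA = number of supporting rope parts = 4.
Gear pair MA = 102/34 = 3.
Combined ideal MA = 4 × 3 = 12.
Actual MA = 12 × 0.89 = 10.68.
Effort = load / actual MA = 94 / 10.68 = 8.8015 kN.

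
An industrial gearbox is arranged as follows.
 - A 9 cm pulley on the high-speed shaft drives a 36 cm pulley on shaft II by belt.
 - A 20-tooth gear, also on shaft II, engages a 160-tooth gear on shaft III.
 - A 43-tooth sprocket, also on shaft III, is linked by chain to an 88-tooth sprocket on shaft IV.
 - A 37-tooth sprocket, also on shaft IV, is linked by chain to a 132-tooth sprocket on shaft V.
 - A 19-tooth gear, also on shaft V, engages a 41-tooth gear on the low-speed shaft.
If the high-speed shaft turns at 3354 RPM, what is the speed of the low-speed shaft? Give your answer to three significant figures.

6.65 RPM

the high-speed shaft → shaft II (belt, 36/9): 3354 ÷ 4 = 838.5 RPM
shaft II → shaft III (gear mesh, 160/20): 838.5 ÷ 8 = 104.81 RPM
shaft III → shaft IV (chain, 88/43): 104.81 ÷ 2.0465 = 51.215 RPM
shaft IV → shaft V (chain, 132/37): 51.215 ÷ 3.5676 = 14.356 RPM
shaft V → the low-speed shaft (gear mesh, 41/19): 14.356 ÷ 2.1579 = 6.6527 RPM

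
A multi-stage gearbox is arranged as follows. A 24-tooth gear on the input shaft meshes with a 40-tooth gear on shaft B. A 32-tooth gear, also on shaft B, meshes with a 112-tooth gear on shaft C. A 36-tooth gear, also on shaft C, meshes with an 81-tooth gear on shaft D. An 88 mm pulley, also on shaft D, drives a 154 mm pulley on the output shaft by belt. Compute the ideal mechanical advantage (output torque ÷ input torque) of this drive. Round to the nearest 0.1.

Each stage contributes driven/driver: gear mesh 40/24 = 1.6667, gear mesh 112/32 = 3.5, gear mesh 81/36 = 2.25, belt 154/88 = 1.75.
Overall: 1.6667 × 3.5 × 2.25 × 1.75 = 22.969.

23.0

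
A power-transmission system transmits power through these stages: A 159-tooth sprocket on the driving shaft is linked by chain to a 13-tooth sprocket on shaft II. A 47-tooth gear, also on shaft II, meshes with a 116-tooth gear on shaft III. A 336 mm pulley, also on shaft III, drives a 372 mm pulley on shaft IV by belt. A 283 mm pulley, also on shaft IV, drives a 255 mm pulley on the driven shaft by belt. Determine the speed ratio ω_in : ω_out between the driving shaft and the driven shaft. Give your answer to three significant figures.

0.201

Each stage contributes driven/driver: chain 13/159 = 0.081761, gear mesh 116/47 = 2.4681, belt 372/336 = 1.1071, belt 255/283 = 0.90106.
Overall: 0.081761 × 2.4681 × 1.1071 × 0.90106 = 0.20131.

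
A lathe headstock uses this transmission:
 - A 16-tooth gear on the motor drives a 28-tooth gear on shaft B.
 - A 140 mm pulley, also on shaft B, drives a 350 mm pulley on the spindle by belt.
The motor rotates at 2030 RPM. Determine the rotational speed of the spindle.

gear mesh 28/16 = 1.75 → 2030/1.75 = 1160 RPM
belt 350/140 = 2.5 → 1160/2.5 = 464 RPM

464 RPM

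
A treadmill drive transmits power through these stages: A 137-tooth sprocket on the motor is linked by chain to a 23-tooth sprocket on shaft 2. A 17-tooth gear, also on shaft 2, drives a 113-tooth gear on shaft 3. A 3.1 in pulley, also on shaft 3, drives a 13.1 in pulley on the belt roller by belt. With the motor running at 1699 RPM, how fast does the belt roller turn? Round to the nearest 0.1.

chain 23/137 = 0.16788 → 1699/0.16788 = 10120 RPM
gear mesh 113/17 = 6.6471 → 10120/6.6471 = 1522.5 RPM
belt 13.1/3.1 = 4.2258 → 1522.5/4.2258 = 360.29 RPM

360.3 RPM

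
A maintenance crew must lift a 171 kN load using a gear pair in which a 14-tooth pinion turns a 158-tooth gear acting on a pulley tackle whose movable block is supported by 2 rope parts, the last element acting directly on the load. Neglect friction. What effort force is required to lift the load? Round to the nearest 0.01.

Gear pair MA = 158/14 = 11.286.
Block-and-tackle MA = number of supporting rope parts = 2.
Combined ideal MA = 11.286 × 2 = 22.571.
Effort = load / MA = 171 / 22.571 = 7.5759 kN.

7.58 kN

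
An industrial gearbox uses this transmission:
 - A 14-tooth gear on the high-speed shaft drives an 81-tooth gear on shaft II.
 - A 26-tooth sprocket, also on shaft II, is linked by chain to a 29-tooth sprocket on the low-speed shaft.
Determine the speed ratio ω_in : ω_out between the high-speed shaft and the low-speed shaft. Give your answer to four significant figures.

6.453

Each stage contributes driven/driver: gear mesh 81/14 = 5.7857, chain 29/26 = 1.1154.
Overall: 5.7857 × 1.1154 = 6.4533.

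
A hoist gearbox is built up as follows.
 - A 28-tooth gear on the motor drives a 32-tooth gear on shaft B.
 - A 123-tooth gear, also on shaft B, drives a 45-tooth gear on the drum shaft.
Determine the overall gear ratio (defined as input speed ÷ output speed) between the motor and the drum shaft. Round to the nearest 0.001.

Each stage contributes driven/driver: gear mesh 32/28 = 1.1429, gear mesh 45/123 = 0.36585.
Overall: 1.1429 × 0.36585 = 0.41812.

0.418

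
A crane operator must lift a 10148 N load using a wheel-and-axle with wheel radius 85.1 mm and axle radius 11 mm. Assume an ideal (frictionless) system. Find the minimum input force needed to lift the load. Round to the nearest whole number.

1312 N

Wheel-and-axle MA = R/r = 85.1/11 = 7.7364.
Effort = load / MA = 10148 / 7.7364 = 1311.7 N.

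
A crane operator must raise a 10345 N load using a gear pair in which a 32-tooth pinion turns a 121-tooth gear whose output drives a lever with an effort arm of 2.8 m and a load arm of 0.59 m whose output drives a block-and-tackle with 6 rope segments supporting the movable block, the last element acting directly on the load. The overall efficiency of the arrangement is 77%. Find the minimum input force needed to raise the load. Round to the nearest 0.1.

124.8 N

Gear pair MA = 121/32 = 3.7812.
Lever MA = effort arm / load arm = 2.8/0.59 = 4.7458.
Block-and-tackle MA = number of supporting rope parts = 6.
Combined ideal MA = 3.7812 × 4.7458 × 6 = 107.67.
Actual MA = 107.67 × 0.77 = 82.906.
Effort = load / actual MA = 10345 / 82.906 = 124.78 N.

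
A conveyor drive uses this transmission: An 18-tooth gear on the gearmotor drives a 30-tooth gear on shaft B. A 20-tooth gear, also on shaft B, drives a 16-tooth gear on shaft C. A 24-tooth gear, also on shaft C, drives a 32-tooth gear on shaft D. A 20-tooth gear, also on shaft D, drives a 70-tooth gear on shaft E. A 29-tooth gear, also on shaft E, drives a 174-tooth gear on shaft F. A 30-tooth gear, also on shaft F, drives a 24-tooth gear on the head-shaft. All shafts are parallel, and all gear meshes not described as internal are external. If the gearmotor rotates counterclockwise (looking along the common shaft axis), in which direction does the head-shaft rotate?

counterclockwise

the gearmotor → shaft B: external mesh, 1 reversal → CW.
shaft B → shaft C: external mesh, 1 reversal → CCW.
shaft C → shaft D: external mesh, 1 reversal → CW.
shaft D → shaft E: external mesh, 1 reversal → CCW.
shaft E → shaft F: external mesh, 1 reversal → CW.
shaft F → the head-shaft: external mesh, 1 reversal → CCW.
6 reversals in total — an even number — so the head-shaft turns the same way as the gearmotor.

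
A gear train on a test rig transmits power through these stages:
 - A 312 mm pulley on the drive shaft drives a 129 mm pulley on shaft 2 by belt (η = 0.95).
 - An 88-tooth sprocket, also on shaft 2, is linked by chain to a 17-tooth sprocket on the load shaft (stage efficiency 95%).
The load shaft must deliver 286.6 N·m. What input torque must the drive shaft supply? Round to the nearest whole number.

Overall ratio R = 0.41346 × 0.19318 = 0.079873; overall efficiency η = 0.95 × 0.95 = 0.9025.
Input torque = output torque / (R × η) = 286.6 / (0.079873 × 0.9025) = 3975.8 N·m.

3976 N·m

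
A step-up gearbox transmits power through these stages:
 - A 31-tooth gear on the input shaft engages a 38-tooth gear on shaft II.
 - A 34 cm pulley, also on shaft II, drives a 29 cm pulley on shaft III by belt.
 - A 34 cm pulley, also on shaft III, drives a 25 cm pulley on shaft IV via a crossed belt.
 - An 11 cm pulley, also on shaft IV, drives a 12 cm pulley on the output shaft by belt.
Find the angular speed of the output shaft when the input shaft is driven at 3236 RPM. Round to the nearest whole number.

3858 RPM

Gear mesh: ratio = 38/31 = 1.2258, so shaft II turns at 3236 / 1.2258 = 2639.9 RPM.
Belt: ratio = 29/34 = 0.85294, so shaft III turns at 2639.9 / 0.85294 = 3095 RPM.
Belt: ratio = 25/34 = 0.73529, so shaft IV turns at 3095 / 0.73529 = 4209.3 RPM.
Belt: ratio = 12/11 = 1.0909, so the output shaft turns at 4209.3 / 1.0909 = 3858.5 RPM.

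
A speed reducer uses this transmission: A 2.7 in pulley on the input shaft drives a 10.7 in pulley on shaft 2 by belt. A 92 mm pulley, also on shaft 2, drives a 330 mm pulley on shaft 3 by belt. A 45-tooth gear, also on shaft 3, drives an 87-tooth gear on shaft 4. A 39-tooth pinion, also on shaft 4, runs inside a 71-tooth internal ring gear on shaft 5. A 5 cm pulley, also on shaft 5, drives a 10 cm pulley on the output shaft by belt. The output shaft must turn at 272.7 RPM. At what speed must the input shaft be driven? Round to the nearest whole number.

27287 RPM

Overall ratio R = 3.963 × 3.587 × 1.9333 × 1.8205 × 2 = 100.06.
Required input speed = output speed × R = 272.7 × 100.06 = 27287 RPM.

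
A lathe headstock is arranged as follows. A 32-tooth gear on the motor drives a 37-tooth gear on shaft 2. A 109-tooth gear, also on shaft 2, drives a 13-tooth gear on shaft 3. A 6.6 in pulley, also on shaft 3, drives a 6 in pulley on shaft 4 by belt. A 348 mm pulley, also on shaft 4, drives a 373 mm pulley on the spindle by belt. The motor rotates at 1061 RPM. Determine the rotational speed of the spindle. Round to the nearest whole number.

Gear mesh: ratio = 37/32 = 1.1562, so shaft 2 turns at 1061 / 1.1562 = 917.62 RPM.
Gear mesh: ratio = 13/109 = 0.11927, so shaft 3 turns at 917.62 / 0.11927 = 7693.9 RPM.
Belt: ratio = 6/6.6 = 0.90909, so shaft 4 turns at 7693.9 / 0.90909 = 8463.3 RPM.
Belt: ratio = 373/348 = 1.0718, so the spindle turns at 8463.3 / 1.0718 = 7896 RPM.

7896 RPM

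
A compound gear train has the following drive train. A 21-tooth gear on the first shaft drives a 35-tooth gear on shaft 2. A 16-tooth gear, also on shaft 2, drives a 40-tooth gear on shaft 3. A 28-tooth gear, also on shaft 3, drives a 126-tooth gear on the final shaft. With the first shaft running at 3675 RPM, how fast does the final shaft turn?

gear mesh 35/21 = 1.6667 → 3675/1.6667 = 2205 RPM
gear mesh 40/16 = 2.5 → 2205/2.5 = 882 RPM
gear mesh 126/28 = 4.5 → 882/4.5 = 196 RPM

196 RPM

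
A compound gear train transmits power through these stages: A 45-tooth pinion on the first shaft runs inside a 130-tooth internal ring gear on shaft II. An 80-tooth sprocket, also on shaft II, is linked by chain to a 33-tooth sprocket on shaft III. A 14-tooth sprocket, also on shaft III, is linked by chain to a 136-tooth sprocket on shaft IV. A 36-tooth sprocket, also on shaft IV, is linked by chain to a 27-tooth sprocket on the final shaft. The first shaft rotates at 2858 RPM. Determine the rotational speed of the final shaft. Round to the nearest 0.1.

internal gear 130/45 = 2.8889 → 2858/2.8889 = 989.31 RPM
chain 33/80 = 0.4125 → 989.31/0.4125 = 2398.3 RPM
chain 136/14 = 9.7143 → 2398.3/9.7143 = 246.89 RPM
chain 27/36 = 0.75 → 246.89/0.75 = 329.18 RPM

329.2 RPM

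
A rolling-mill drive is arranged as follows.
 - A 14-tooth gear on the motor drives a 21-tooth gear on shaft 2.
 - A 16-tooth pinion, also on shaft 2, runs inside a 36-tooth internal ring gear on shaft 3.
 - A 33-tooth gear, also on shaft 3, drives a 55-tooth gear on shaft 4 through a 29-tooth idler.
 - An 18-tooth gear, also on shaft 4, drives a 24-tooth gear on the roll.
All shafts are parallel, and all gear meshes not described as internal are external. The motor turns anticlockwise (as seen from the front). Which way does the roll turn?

the motor → shaft 2: external mesh, 1 reversal → CW.
shaft 2 → shaft 3: internal mesh, same direction → CW.
shaft 3 → shaft 4: driver → idler → driven is 2 external meshes, 2 reversals → CW.
shaft 4 → the roll: external mesh, 1 reversal → CCW.
4 reversals in total — an even number — so the roll turns the same way as the motor.

anticlockwise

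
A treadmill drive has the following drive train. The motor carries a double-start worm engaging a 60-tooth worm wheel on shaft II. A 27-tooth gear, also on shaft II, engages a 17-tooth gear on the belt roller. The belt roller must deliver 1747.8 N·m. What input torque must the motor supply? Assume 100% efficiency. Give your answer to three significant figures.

92.5 N·m

Overall ratio R = 30 × 0.62963 = 18.889.
Input torque = output torque / R = 1747.8 / 18.889 = 92.531 N·m.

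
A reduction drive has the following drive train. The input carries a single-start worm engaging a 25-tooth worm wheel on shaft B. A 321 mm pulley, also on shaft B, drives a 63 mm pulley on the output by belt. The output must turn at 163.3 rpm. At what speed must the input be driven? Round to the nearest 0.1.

Overall ratio R = 25 × 0.19626 = 4.9065.
Required input speed = output speed × R = 163.3 × 4.9065 = 801.24 rpm.

801.2 rpm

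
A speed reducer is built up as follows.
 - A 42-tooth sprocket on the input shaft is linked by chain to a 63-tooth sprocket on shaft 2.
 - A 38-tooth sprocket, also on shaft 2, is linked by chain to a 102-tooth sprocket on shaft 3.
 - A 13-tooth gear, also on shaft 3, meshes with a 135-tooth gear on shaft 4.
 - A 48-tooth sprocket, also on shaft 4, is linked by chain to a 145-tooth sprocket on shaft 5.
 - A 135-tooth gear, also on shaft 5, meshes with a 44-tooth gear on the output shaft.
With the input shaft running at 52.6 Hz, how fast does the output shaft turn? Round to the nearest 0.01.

the input shaft → shaft 2 (chain, 63/42): 52.6 ÷ 1.5 = 35.067 Hz
shaft 2 → shaft 3 (chain, 102/38): 35.067 ÷ 2.6842 = 13.064 Hz
shaft 3 → shaft 4 (gear mesh, 135/13): 13.064 ÷ 10.385 = 1.258 Hz
shaft 4 → shaft 5 (chain, 145/48): 1.258 ÷ 3.0208 = 0.41645 Hz
shaft 5 → the output shaft (gear mesh, 44/135): 0.41645 ÷ 0.32593 = 1.2777 Hz

1.28 Hz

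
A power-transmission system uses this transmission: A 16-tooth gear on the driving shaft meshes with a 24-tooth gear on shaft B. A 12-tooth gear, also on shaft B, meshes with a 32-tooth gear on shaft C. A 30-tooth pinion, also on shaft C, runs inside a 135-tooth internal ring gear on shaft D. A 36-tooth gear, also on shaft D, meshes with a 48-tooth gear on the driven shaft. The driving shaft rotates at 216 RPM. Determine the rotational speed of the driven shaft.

gear mesh 24/16 = 1.5 → 216/1.5 = 144 RPM
gear mesh 32/12 = 2.6667 → 144/2.6667 = 54 RPM
internal gear 135/30 = 4.5 → 54/4.5 = 12 RPM
gear mesh 48/36 = 1.3333 → 12/1.3333 = 9 RPM

9 RPM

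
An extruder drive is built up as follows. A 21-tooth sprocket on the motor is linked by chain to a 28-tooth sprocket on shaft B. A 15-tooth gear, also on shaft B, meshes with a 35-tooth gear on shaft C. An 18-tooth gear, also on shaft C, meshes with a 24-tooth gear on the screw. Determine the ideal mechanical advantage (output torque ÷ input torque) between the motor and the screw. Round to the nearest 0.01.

Each stage contributes driven/driver: chain 28/21 = 1.3333, gear mesh 35/15 = 2.3333, gear mesh 24/18 = 1.3333.
Overall: 1.3333 × 2.3333 × 1.3333 = 4.1481.

4.15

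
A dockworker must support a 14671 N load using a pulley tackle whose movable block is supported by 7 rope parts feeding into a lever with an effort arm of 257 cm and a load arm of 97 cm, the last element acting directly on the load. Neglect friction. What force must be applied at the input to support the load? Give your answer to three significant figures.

791 N

Block-and-tackle MA = number of supporting rope parts = 7.
Lever MA = effort arm / load arm = 257/97 = 2.6495.
Combined ideal MA = 7 × 2.6495 = 18.546.
Effort = load / MA = 14671 / 18.546 = 791.04 N.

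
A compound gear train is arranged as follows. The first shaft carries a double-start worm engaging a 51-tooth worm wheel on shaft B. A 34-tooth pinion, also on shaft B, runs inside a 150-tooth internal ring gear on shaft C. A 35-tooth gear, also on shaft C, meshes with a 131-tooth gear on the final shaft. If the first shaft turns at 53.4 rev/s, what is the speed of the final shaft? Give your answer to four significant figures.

worm 51/2 = 25.5 → 53.4/25.5 = 2.0941 rev/s
internal gear 150/34 = 4.4118 → 2.0941/4.4118 = 0.47467 rev/s
gear mesh 131/35 = 3.7429 → 0.47467/3.7429 = 0.12682 rev/s

0.1268 rev/s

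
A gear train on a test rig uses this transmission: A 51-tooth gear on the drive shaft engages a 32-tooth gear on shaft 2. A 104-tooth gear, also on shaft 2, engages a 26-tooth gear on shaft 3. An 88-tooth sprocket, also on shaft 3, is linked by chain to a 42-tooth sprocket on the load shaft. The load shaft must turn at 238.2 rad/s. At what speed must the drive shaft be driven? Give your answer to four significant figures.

Overall ratio R = 0.62745 × 0.25 × 0.47727 = 0.074866.
Required input speed = output speed × R = 238.2 × 0.074866 = 17.833 rad/s.

17.83 rad/s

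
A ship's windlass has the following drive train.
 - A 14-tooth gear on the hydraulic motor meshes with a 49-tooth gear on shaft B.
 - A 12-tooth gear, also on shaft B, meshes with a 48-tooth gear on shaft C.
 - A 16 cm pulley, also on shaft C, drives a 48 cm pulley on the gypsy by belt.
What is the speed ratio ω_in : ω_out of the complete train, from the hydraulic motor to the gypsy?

Each stage contributes driven/driver: gear mesh 49/14 = 3.5, gear mesh 48/12 = 4, belt 48/16 = 3.
Overall: 3.5 × 4 × 3 = 42.

42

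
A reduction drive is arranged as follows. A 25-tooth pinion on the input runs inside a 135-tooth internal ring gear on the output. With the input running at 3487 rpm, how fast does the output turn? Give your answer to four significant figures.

the input → the output (internal gear, 135/25): 3487 ÷ 5.4 = 645.74 rpm

645.7 rpm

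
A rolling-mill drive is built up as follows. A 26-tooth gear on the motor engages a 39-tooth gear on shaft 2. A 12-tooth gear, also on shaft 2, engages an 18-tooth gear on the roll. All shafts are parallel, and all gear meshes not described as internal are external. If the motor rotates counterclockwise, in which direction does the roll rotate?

the motor → shaft 2: external mesh, 1 reversal → CW.
shaft 2 → the roll: external mesh, 1 reversal → CCW.
2 reversals in total — an even number — so the roll turns the same way as the motor.

counterclockwise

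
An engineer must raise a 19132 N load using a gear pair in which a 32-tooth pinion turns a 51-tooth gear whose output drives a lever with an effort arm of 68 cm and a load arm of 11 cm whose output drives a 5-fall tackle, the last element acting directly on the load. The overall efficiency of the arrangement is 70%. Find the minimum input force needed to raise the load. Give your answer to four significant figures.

554.8 N

Gear pair MA = 51/32 = 1.5938.
Lever MA = effort arm / load arm = 68/11 = 6.1818.
Block-and-tackle MA = number of supporting rope parts = 5.
Combined ideal MA = 1.5938 × 6.1818 × 5 = 49.261.
Actual MA = 49.261 × 0.70 = 34.483.
Effort = load / actual MA = 19132 / 34.483 = 554.82 N.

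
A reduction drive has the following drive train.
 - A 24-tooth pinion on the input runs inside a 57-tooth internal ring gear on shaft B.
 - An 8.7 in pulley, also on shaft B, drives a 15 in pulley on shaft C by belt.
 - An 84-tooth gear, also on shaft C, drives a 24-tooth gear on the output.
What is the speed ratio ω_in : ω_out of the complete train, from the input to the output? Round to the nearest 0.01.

1.17

Each stage contributes driven/driver: internal gear 57/24 = 2.375, belt 15/8.7 = 1.7241, gear mesh 24/84 = 0.28571.
Overall: 2.375 × 1.7241 × 0.28571 = 1.17.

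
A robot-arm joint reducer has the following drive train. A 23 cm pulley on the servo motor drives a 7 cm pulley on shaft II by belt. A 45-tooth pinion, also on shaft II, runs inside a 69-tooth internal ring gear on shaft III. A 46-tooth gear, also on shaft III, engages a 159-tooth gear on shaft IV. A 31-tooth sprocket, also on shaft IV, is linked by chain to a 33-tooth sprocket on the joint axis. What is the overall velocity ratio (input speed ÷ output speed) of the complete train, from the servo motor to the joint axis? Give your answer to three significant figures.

1.72

Each stage contributes driven/driver: belt 7/23 = 0.30435, internal gear 69/45 = 1.5333, gear mesh 159/46 = 3.4565, chain 33/31 = 1.0645.
Overall: 0.30435 × 1.5333 × 3.4565 × 1.0645 = 1.7171.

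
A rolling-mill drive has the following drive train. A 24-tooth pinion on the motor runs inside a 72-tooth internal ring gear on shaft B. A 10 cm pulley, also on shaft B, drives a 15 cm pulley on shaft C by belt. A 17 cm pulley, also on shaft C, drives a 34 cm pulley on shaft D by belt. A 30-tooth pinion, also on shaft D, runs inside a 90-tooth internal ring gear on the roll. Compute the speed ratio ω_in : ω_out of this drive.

27

Each stage contributes driven/driver: internal gear 72/24 = 3, belt 15/10 = 1.5, belt 34/17 = 2, internal gear 90/30 = 3.
Overall: 3 × 1.5 × 2 × 3 = 27.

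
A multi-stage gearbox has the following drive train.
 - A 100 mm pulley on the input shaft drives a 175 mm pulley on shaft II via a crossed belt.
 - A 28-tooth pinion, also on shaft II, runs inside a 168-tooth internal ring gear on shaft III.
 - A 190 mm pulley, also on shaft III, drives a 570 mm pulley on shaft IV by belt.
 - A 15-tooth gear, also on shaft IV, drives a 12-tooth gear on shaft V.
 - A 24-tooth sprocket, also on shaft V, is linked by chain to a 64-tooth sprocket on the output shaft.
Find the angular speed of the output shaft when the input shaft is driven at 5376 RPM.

80 RPM

the input shaft → shaft II (belt, 175/100): 5376 ÷ 1.75 = 3072 RPM
shaft II → shaft III (internal gear, 168/28): 3072 ÷ 6 = 512 RPM
shaft III → shaft IV (belt, 570/190): 512 ÷ 3 = 170.67 RPM
shaft IV → shaft V (gear mesh, 12/15): 170.67 ÷ 0.8 = 213.33 RPM
shaft V → the output shaft (chain, 64/24): 213.33 ÷ 2.6667 = 80 RPM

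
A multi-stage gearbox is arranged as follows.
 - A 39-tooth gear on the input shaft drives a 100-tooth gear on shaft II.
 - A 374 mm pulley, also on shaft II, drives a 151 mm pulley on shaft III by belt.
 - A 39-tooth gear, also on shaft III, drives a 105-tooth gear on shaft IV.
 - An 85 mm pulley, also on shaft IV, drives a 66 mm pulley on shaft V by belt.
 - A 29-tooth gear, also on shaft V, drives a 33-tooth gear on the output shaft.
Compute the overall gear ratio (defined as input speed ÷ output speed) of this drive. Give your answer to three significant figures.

Each stage contributes driven/driver: gear mesh 100/39 = 2.5641, belt 151/374 = 0.40374, gear mesh 105/39 = 2.6923, belt 66/85 = 0.77647, gear mesh 33/29 = 1.1379.
Overall: 2.5641 × 0.40374 × 2.6923 × 0.77647 × 1.1379 = 2.4627.

2.46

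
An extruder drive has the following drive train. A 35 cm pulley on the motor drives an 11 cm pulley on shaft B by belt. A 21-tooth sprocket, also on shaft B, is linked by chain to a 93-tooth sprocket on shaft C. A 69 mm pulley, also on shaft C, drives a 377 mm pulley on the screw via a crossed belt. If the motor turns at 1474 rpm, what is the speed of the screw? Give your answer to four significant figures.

Belt: ratio = 11/35 = 0.31429, so shaft B turns at 1474 / 0.31429 = 4690 rpm.
Chain: ratio = 93/21 = 4.4286, so shaft C turns at 4690 / 4.4286 = 1059 rpm.
Belt: ratio = 377/69 = 5.4638, so the screw turns at 1059 / 5.4638 = 193.83 rpm.

193.8 rpm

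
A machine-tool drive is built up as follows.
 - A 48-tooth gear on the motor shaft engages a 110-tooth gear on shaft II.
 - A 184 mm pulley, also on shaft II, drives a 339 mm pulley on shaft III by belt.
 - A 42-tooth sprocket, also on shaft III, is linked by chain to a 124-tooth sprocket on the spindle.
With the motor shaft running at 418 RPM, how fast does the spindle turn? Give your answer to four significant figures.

the motor shaft → shaft II (gear mesh, 110/48): 418 ÷ 2.2917 = 182.4 RPM
shaft II → shaft III (belt, 339/184): 182.4 ÷ 1.8424 = 99.002 RPM
shaft III → the spindle (chain, 124/42): 99.002 ÷ 2.9524 = 33.533 RPM

33.53 RPM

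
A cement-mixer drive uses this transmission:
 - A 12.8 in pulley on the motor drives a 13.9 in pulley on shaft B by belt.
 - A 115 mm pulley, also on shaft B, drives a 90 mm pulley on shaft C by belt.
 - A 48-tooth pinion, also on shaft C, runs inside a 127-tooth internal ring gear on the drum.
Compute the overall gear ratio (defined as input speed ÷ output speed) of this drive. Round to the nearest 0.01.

Each stage contributes driven/driver: belt 13.9/12.8 = 1.0859, belt 90/115 = 0.78261, internal gear 127/48 = 2.6458.
Overall: 1.0859 × 0.78261 × 2.6458 = 2.2486.

2.25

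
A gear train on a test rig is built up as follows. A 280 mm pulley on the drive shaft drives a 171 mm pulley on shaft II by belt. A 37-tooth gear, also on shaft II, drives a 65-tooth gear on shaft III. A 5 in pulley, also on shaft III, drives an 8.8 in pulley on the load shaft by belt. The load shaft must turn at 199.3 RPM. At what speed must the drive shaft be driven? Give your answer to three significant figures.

376 RPM

Overall ratio R = 0.61071 × 1.7568 × 1.76 = 1.8883.
Required input speed = output speed × R = 199.3 × 1.8883 = 376.33 RPM.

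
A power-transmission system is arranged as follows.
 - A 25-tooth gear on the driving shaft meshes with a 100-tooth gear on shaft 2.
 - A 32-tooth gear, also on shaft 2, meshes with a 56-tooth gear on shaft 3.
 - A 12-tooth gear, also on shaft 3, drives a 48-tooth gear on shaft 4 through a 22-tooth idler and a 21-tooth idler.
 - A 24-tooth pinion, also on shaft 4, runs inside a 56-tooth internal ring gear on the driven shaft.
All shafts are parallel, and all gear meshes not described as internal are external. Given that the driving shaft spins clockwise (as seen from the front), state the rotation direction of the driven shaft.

counterclockwise

the driving shaft → shaft 2: external mesh, 1 reversal → CCW.
shaft 2 → shaft 3: external mesh, 1 reversal → CW.
shaft 3 → shaft 4: driver → idler → idler → driven is 3 external meshes, 3 reversals → CCW.
shaft 4 → the driven shaft: internal mesh, same direction → CCW.
5 reversals in total — an odd number — so the driven shaft turns opposite to the driving shaft.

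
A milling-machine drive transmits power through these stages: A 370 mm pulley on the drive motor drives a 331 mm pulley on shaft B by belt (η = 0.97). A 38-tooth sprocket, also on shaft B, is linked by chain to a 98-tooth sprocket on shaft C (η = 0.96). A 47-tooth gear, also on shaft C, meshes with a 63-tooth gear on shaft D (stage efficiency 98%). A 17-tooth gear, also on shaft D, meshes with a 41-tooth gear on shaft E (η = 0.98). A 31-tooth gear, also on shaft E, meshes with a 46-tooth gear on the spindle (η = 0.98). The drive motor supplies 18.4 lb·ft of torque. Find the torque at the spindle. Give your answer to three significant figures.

Belt: ratio = 331/370 = 0.89459; torque at shaft B = 18.4 × 0.89459 × 0.97 = 15.967 lb·ft.
Chain: ratio = 98/38 = 2.5789; torque at shaft C = 15.967 × 2.5789 × 0.96 = 39.53 lb·ft.
Gear mesh: ratio = 63/47 = 1.3404; torque at shaft D = 39.53 × 1.3404 × 0.98 = 51.928 lb·ft.
Gear mesh: ratio = 41/17 = 2.4118; torque at shaft E = 51.928 × 2.4118 × 0.98 = 122.73 lb·ft.
Gear mesh: ratio = 46/31 = 1.4839; torque at the spindle = 122.73 × 1.4839 × 0.98 = 178.48 lb·ft.

178 lb·ft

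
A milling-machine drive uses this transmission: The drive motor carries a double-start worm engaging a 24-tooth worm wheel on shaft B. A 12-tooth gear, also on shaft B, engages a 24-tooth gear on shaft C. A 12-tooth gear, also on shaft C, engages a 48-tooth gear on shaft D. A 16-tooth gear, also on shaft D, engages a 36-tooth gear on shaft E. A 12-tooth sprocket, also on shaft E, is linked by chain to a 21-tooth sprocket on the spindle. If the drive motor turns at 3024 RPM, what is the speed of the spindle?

8 RPM

worm 24/2 = 12 → 3024/12 = 252 RPM
gear mesh 24/12 = 2 → 252/2 = 126 RPM
gear mesh 48/12 = 4 → 126/4 = 31.5 RPM
gear mesh 36/16 = 2.25 → 31.5/2.25 = 14 RPM
chain 21/12 = 1.75 → 14/1.75 = 8 RPM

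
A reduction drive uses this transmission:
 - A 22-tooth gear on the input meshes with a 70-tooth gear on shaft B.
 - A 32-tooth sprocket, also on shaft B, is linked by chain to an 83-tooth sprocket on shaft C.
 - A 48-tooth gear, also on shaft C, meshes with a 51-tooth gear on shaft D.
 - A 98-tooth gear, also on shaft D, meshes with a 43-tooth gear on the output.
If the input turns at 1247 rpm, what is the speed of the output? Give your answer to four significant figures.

gear mesh 70/22 = 3.1818 → 1247/3.1818 = 391.91 rpm
chain 83/32 = 2.5938 → 391.91/2.5938 = 151.1 rpm
gear mesh 51/48 = 1.0625 → 151.1/1.0625 = 142.21 rpm
gear mesh 43/98 = 0.43878 → 142.21/0.43878 = 324.11 rpm

324.1 rpm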